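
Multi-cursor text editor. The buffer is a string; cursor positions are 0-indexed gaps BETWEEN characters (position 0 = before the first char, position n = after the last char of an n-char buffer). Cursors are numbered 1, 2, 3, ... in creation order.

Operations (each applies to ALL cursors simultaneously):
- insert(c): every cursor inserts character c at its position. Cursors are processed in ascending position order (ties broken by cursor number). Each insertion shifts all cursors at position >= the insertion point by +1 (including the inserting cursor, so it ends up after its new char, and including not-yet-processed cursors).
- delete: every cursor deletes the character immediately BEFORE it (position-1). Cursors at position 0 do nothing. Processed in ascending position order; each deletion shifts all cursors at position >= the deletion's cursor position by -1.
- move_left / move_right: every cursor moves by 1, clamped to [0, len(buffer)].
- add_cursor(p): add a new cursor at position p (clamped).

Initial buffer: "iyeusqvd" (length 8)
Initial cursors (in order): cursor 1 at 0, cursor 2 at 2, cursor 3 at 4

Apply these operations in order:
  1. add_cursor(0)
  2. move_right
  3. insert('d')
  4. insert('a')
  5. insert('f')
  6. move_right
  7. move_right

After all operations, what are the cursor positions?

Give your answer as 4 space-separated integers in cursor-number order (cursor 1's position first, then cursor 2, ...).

Answer: 9 14 19 9

Derivation:
After op 1 (add_cursor(0)): buffer="iyeusqvd" (len 8), cursors c1@0 c4@0 c2@2 c3@4, authorship ........
After op 2 (move_right): buffer="iyeusqvd" (len 8), cursors c1@1 c4@1 c2@3 c3@5, authorship ........
After op 3 (insert('d')): buffer="iddyedusdqvd" (len 12), cursors c1@3 c4@3 c2@6 c3@9, authorship .14..2..3...
After op 4 (insert('a')): buffer="iddaayedausdaqvd" (len 16), cursors c1@5 c4@5 c2@9 c3@13, authorship .1414..22..33...
After op 5 (insert('f')): buffer="iddaaffyedafusdafqvd" (len 20), cursors c1@7 c4@7 c2@12 c3@17, authorship .141414..222..333...
After op 6 (move_right): buffer="iddaaffyedafusdafqvd" (len 20), cursors c1@8 c4@8 c2@13 c3@18, authorship .141414..222..333...
After op 7 (move_right): buffer="iddaaffyedafusdafqvd" (len 20), cursors c1@9 c4@9 c2@14 c3@19, authorship .141414..222..333...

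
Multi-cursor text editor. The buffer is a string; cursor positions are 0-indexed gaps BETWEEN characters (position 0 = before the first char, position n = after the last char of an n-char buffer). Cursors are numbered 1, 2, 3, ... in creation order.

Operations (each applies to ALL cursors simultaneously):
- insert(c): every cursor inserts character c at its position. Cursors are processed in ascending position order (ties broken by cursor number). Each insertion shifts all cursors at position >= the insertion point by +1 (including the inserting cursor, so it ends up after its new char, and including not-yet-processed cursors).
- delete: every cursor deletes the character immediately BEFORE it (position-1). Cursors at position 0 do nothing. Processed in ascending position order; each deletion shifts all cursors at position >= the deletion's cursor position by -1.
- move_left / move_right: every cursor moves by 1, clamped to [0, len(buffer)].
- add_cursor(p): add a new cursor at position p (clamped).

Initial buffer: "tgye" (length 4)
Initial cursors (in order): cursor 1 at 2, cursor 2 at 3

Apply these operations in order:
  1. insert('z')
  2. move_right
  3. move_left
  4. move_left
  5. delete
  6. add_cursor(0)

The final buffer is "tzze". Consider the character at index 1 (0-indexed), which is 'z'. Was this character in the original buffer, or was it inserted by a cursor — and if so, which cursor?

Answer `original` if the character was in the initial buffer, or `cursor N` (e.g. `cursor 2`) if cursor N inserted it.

Answer: cursor 1

Derivation:
After op 1 (insert('z')): buffer="tgzyze" (len 6), cursors c1@3 c2@5, authorship ..1.2.
After op 2 (move_right): buffer="tgzyze" (len 6), cursors c1@4 c2@6, authorship ..1.2.
After op 3 (move_left): buffer="tgzyze" (len 6), cursors c1@3 c2@5, authorship ..1.2.
After op 4 (move_left): buffer="tgzyze" (len 6), cursors c1@2 c2@4, authorship ..1.2.
After op 5 (delete): buffer="tzze" (len 4), cursors c1@1 c2@2, authorship .12.
After op 6 (add_cursor(0)): buffer="tzze" (len 4), cursors c3@0 c1@1 c2@2, authorship .12.
Authorship (.=original, N=cursor N): . 1 2 .
Index 1: author = 1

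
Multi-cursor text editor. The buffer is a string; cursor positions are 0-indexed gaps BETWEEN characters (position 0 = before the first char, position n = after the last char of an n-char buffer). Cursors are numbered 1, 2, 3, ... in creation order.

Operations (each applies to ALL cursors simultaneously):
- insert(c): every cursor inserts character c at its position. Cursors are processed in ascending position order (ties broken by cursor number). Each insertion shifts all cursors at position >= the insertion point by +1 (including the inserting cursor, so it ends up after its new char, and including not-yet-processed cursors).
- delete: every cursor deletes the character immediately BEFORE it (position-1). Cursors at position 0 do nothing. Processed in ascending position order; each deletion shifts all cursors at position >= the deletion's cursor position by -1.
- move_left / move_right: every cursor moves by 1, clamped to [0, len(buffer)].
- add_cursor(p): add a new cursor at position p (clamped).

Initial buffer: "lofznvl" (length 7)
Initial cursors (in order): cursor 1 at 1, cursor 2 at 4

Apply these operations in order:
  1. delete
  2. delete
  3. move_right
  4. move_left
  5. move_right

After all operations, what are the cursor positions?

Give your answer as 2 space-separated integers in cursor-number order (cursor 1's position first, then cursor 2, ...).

Answer: 1 2

Derivation:
After op 1 (delete): buffer="ofnvl" (len 5), cursors c1@0 c2@2, authorship .....
After op 2 (delete): buffer="onvl" (len 4), cursors c1@0 c2@1, authorship ....
After op 3 (move_right): buffer="onvl" (len 4), cursors c1@1 c2@2, authorship ....
After op 4 (move_left): buffer="onvl" (len 4), cursors c1@0 c2@1, authorship ....
After op 5 (move_right): buffer="onvl" (len 4), cursors c1@1 c2@2, authorship ....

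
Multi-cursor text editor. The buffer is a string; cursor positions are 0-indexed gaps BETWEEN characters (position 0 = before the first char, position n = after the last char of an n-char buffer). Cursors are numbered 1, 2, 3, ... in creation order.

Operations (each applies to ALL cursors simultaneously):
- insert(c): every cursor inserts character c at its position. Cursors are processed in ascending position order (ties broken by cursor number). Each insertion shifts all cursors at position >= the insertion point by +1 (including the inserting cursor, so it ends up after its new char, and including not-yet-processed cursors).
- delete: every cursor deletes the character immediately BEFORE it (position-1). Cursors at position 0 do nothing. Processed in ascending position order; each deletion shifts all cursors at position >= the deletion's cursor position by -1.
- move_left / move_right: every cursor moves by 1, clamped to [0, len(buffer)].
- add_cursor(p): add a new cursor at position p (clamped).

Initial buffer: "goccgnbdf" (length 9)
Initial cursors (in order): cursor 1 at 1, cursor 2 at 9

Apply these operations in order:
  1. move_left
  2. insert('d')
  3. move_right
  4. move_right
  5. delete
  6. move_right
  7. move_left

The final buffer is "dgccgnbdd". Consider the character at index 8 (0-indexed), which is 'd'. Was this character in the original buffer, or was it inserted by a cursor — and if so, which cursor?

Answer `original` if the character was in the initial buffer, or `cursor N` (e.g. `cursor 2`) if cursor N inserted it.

After op 1 (move_left): buffer="goccgnbdf" (len 9), cursors c1@0 c2@8, authorship .........
After op 2 (insert('d')): buffer="dgoccgnbddf" (len 11), cursors c1@1 c2@10, authorship 1........2.
After op 3 (move_right): buffer="dgoccgnbddf" (len 11), cursors c1@2 c2@11, authorship 1........2.
After op 4 (move_right): buffer="dgoccgnbddf" (len 11), cursors c1@3 c2@11, authorship 1........2.
After op 5 (delete): buffer="dgccgnbdd" (len 9), cursors c1@2 c2@9, authorship 1.......2
After op 6 (move_right): buffer="dgccgnbdd" (len 9), cursors c1@3 c2@9, authorship 1.......2
After op 7 (move_left): buffer="dgccgnbdd" (len 9), cursors c1@2 c2@8, authorship 1.......2
Authorship (.=original, N=cursor N): 1 . . . . . . . 2
Index 8: author = 2

Answer: cursor 2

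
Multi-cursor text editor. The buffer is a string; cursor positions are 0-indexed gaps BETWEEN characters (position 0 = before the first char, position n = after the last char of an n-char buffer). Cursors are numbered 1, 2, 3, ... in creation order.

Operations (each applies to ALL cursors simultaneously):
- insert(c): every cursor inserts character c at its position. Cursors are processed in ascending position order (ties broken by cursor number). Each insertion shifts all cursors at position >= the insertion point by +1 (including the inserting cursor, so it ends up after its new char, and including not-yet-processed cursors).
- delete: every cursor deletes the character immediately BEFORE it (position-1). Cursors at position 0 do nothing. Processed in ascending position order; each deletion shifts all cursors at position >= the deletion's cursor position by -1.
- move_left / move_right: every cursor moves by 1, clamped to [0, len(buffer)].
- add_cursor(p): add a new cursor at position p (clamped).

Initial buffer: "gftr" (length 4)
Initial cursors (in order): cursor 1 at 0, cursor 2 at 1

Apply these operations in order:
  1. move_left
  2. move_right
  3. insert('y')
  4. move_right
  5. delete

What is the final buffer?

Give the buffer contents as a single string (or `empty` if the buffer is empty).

After op 1 (move_left): buffer="gftr" (len 4), cursors c1@0 c2@0, authorship ....
After op 2 (move_right): buffer="gftr" (len 4), cursors c1@1 c2@1, authorship ....
After op 3 (insert('y')): buffer="gyyftr" (len 6), cursors c1@3 c2@3, authorship .12...
After op 4 (move_right): buffer="gyyftr" (len 6), cursors c1@4 c2@4, authorship .12...
After op 5 (delete): buffer="gytr" (len 4), cursors c1@2 c2@2, authorship .1..

Answer: gytr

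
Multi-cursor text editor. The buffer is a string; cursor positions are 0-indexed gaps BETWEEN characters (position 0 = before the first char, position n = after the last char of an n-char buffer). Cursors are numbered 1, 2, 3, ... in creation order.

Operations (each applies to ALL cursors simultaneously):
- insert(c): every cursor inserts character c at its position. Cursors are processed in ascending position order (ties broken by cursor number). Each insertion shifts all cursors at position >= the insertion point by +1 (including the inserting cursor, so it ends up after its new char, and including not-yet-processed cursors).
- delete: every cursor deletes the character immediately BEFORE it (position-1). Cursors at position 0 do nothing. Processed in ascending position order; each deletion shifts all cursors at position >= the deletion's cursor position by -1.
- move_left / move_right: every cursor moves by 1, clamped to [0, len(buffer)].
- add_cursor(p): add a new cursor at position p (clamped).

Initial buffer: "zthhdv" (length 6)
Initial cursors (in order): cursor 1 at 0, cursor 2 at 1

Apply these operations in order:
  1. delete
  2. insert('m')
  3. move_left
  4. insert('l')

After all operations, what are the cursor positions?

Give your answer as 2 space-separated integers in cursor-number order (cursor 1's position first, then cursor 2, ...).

Answer: 3 3

Derivation:
After op 1 (delete): buffer="thhdv" (len 5), cursors c1@0 c2@0, authorship .....
After op 2 (insert('m')): buffer="mmthhdv" (len 7), cursors c1@2 c2@2, authorship 12.....
After op 3 (move_left): buffer="mmthhdv" (len 7), cursors c1@1 c2@1, authorship 12.....
After op 4 (insert('l')): buffer="mllmthhdv" (len 9), cursors c1@3 c2@3, authorship 1122.....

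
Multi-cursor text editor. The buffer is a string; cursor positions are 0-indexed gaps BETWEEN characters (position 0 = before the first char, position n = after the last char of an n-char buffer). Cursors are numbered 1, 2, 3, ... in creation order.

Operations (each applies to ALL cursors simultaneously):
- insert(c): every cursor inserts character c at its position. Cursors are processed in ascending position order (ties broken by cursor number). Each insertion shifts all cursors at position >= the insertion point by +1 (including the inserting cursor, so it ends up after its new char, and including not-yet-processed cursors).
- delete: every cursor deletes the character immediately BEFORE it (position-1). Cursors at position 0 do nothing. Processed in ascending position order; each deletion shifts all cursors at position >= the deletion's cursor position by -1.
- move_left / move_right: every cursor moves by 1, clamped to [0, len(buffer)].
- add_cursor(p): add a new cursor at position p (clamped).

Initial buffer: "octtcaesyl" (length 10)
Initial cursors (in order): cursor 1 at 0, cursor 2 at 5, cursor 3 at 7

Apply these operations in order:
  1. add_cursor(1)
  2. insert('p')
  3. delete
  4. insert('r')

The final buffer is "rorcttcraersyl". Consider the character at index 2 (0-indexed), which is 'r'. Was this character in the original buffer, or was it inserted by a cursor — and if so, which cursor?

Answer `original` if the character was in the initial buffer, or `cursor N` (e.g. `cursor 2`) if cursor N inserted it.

Answer: cursor 4

Derivation:
After op 1 (add_cursor(1)): buffer="octtcaesyl" (len 10), cursors c1@0 c4@1 c2@5 c3@7, authorship ..........
After op 2 (insert('p')): buffer="popcttcpaepsyl" (len 14), cursors c1@1 c4@3 c2@8 c3@11, authorship 1.4....2..3...
After op 3 (delete): buffer="octtcaesyl" (len 10), cursors c1@0 c4@1 c2@5 c3@7, authorship ..........
After op 4 (insert('r')): buffer="rorcttcraersyl" (len 14), cursors c1@1 c4@3 c2@8 c3@11, authorship 1.4....2..3...
Authorship (.=original, N=cursor N): 1 . 4 . . . . 2 . . 3 . . .
Index 2: author = 4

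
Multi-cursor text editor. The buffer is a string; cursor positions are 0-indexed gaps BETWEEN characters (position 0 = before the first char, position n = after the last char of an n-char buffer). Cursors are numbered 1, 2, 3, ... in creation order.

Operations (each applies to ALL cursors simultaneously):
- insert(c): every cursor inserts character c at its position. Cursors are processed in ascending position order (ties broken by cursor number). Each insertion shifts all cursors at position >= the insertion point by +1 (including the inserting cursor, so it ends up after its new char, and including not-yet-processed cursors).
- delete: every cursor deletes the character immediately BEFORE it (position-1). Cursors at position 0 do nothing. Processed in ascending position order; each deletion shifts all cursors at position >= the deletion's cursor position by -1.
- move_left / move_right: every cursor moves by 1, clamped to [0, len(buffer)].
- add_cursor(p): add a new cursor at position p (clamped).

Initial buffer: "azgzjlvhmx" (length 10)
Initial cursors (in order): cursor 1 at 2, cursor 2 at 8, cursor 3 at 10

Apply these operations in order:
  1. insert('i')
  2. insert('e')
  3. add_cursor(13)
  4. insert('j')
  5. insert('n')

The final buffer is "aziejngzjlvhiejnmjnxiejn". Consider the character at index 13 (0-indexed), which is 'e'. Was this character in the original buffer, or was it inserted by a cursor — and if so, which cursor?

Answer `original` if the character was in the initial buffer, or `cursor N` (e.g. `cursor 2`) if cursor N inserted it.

Answer: cursor 2

Derivation:
After op 1 (insert('i')): buffer="azigzjlvhimxi" (len 13), cursors c1@3 c2@10 c3@13, authorship ..1......2..3
After op 2 (insert('e')): buffer="aziegzjlvhiemxie" (len 16), cursors c1@4 c2@12 c3@16, authorship ..11......22..33
After op 3 (add_cursor(13)): buffer="aziegzjlvhiemxie" (len 16), cursors c1@4 c2@12 c4@13 c3@16, authorship ..11......22..33
After op 4 (insert('j')): buffer="aziejgzjlvhiejmjxiej" (len 20), cursors c1@5 c2@14 c4@16 c3@20, authorship ..111......222.4.333
After op 5 (insert('n')): buffer="aziejngzjlvhiejnmjnxiejn" (len 24), cursors c1@6 c2@16 c4@19 c3@24, authorship ..1111......2222.44.3333
Authorship (.=original, N=cursor N): . . 1 1 1 1 . . . . . . 2 2 2 2 . 4 4 . 3 3 3 3
Index 13: author = 2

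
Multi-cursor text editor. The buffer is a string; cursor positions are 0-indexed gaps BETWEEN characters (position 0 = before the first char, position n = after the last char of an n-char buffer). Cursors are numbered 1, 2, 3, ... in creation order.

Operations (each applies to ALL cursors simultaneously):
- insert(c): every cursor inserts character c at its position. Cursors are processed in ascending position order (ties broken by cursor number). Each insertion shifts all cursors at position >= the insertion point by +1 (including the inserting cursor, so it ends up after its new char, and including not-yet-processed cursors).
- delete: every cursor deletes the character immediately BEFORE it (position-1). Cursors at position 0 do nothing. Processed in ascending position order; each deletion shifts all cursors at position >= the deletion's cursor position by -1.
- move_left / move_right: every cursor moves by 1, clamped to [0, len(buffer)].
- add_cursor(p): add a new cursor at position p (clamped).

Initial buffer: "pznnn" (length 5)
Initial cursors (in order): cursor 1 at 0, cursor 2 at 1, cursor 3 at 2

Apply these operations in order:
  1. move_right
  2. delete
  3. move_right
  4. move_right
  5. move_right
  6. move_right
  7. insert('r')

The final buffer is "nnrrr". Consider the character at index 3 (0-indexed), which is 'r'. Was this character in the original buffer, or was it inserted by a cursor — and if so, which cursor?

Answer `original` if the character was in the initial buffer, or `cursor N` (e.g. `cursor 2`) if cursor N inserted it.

Answer: cursor 2

Derivation:
After op 1 (move_right): buffer="pznnn" (len 5), cursors c1@1 c2@2 c3@3, authorship .....
After op 2 (delete): buffer="nn" (len 2), cursors c1@0 c2@0 c3@0, authorship ..
After op 3 (move_right): buffer="nn" (len 2), cursors c1@1 c2@1 c3@1, authorship ..
After op 4 (move_right): buffer="nn" (len 2), cursors c1@2 c2@2 c3@2, authorship ..
After op 5 (move_right): buffer="nn" (len 2), cursors c1@2 c2@2 c3@2, authorship ..
After op 6 (move_right): buffer="nn" (len 2), cursors c1@2 c2@2 c3@2, authorship ..
After op 7 (insert('r')): buffer="nnrrr" (len 5), cursors c1@5 c2@5 c3@5, authorship ..123
Authorship (.=original, N=cursor N): . . 1 2 3
Index 3: author = 2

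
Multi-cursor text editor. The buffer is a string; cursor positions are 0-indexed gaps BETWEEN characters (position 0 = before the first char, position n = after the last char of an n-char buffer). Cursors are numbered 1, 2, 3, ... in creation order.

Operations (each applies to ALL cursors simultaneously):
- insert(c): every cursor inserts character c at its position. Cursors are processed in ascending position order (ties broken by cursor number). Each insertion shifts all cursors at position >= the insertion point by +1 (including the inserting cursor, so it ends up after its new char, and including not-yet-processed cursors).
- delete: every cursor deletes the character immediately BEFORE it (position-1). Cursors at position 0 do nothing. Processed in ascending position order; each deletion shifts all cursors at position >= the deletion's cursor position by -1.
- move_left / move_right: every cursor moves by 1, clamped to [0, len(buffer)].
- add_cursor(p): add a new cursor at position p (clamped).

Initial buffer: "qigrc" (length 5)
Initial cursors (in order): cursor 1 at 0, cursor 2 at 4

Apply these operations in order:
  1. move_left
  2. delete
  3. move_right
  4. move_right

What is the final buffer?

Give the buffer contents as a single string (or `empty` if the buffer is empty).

Answer: qirc

Derivation:
After op 1 (move_left): buffer="qigrc" (len 5), cursors c1@0 c2@3, authorship .....
After op 2 (delete): buffer="qirc" (len 4), cursors c1@0 c2@2, authorship ....
After op 3 (move_right): buffer="qirc" (len 4), cursors c1@1 c2@3, authorship ....
After op 4 (move_right): buffer="qirc" (len 4), cursors c1@2 c2@4, authorship ....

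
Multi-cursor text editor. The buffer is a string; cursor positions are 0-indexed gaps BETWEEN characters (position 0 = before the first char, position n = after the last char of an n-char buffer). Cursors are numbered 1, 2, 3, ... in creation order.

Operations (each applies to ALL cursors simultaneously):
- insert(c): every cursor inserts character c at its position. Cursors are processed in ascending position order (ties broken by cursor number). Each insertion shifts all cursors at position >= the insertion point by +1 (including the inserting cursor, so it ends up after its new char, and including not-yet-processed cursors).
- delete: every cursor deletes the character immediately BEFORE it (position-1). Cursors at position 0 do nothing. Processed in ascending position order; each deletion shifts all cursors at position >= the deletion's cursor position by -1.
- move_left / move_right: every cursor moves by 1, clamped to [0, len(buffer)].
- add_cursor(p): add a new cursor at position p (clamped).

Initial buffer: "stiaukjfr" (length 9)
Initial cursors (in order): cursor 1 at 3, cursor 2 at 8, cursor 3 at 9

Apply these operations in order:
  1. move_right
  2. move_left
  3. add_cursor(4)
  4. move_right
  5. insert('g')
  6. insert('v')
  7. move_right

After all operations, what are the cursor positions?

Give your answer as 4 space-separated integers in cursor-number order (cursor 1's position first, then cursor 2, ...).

Answer: 7 17 17 10

Derivation:
After op 1 (move_right): buffer="stiaukjfr" (len 9), cursors c1@4 c2@9 c3@9, authorship .........
After op 2 (move_left): buffer="stiaukjfr" (len 9), cursors c1@3 c2@8 c3@8, authorship .........
After op 3 (add_cursor(4)): buffer="stiaukjfr" (len 9), cursors c1@3 c4@4 c2@8 c3@8, authorship .........
After op 4 (move_right): buffer="stiaukjfr" (len 9), cursors c1@4 c4@5 c2@9 c3@9, authorship .........
After op 5 (insert('g')): buffer="stiagugkjfrgg" (len 13), cursors c1@5 c4@7 c2@13 c3@13, authorship ....1.4....23
After op 6 (insert('v')): buffer="stiagvugvkjfrggvv" (len 17), cursors c1@6 c4@9 c2@17 c3@17, authorship ....11.44....2323
After op 7 (move_right): buffer="stiagvugvkjfrggvv" (len 17), cursors c1@7 c4@10 c2@17 c3@17, authorship ....11.44....2323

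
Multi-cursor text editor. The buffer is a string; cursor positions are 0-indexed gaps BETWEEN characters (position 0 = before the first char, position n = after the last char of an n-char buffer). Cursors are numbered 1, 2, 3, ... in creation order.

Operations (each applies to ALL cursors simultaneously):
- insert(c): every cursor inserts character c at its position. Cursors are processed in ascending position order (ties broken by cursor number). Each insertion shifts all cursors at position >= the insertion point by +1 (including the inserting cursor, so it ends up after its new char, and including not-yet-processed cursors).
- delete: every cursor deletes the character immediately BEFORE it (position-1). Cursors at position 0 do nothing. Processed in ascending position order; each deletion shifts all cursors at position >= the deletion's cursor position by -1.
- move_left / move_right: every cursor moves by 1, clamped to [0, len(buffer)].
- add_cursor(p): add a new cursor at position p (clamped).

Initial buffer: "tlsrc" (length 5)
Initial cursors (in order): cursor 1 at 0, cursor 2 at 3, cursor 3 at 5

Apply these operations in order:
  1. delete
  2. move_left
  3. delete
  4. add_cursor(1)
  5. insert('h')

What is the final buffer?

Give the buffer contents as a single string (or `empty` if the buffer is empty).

Answer: hhhrh

Derivation:
After op 1 (delete): buffer="tlr" (len 3), cursors c1@0 c2@2 c3@3, authorship ...
After op 2 (move_left): buffer="tlr" (len 3), cursors c1@0 c2@1 c3@2, authorship ...
After op 3 (delete): buffer="r" (len 1), cursors c1@0 c2@0 c3@0, authorship .
After op 4 (add_cursor(1)): buffer="r" (len 1), cursors c1@0 c2@0 c3@0 c4@1, authorship .
After op 5 (insert('h')): buffer="hhhrh" (len 5), cursors c1@3 c2@3 c3@3 c4@5, authorship 123.4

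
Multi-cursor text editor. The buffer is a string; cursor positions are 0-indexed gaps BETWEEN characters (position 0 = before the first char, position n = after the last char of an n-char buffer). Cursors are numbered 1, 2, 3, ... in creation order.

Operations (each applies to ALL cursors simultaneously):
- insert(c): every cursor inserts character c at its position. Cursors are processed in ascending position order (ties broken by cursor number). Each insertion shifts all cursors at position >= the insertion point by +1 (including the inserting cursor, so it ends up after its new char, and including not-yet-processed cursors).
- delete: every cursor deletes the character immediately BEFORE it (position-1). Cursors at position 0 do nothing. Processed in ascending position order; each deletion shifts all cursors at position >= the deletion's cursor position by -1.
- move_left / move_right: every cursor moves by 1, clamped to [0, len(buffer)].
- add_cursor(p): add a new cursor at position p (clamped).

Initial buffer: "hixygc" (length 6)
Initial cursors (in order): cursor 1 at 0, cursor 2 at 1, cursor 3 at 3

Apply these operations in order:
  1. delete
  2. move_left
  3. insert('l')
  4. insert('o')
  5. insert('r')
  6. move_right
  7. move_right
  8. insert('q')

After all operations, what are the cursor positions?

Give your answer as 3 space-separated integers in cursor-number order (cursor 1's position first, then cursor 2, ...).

Answer: 14 14 14

Derivation:
After op 1 (delete): buffer="iygc" (len 4), cursors c1@0 c2@0 c3@1, authorship ....
After op 2 (move_left): buffer="iygc" (len 4), cursors c1@0 c2@0 c3@0, authorship ....
After op 3 (insert('l')): buffer="llliygc" (len 7), cursors c1@3 c2@3 c3@3, authorship 123....
After op 4 (insert('o')): buffer="llloooiygc" (len 10), cursors c1@6 c2@6 c3@6, authorship 123123....
After op 5 (insert('r')): buffer="lllooorrriygc" (len 13), cursors c1@9 c2@9 c3@9, authorship 123123123....
After op 6 (move_right): buffer="lllooorrriygc" (len 13), cursors c1@10 c2@10 c3@10, authorship 123123123....
After op 7 (move_right): buffer="lllooorrriygc" (len 13), cursors c1@11 c2@11 c3@11, authorship 123123123....
After op 8 (insert('q')): buffer="lllooorrriyqqqgc" (len 16), cursors c1@14 c2@14 c3@14, authorship 123123123..123..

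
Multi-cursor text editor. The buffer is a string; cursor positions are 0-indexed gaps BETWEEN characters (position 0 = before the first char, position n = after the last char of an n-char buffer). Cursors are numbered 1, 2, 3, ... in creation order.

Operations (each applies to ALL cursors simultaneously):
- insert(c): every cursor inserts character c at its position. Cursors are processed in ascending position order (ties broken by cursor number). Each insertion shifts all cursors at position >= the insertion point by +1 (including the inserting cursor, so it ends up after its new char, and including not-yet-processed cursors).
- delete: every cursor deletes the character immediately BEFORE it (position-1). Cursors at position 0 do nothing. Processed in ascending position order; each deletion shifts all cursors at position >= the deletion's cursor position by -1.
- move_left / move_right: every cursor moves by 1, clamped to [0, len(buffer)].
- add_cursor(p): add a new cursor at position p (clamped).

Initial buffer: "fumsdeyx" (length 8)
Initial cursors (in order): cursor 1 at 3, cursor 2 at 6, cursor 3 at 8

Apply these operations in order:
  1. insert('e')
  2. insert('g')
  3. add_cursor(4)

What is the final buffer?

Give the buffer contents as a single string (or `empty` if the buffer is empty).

After op 1 (insert('e')): buffer="fumesdeeyxe" (len 11), cursors c1@4 c2@8 c3@11, authorship ...1...2..3
After op 2 (insert('g')): buffer="fumegsdeegyxeg" (len 14), cursors c1@5 c2@10 c3@14, authorship ...11...22..33
After op 3 (add_cursor(4)): buffer="fumegsdeegyxeg" (len 14), cursors c4@4 c1@5 c2@10 c3@14, authorship ...11...22..33

Answer: fumegsdeegyxeg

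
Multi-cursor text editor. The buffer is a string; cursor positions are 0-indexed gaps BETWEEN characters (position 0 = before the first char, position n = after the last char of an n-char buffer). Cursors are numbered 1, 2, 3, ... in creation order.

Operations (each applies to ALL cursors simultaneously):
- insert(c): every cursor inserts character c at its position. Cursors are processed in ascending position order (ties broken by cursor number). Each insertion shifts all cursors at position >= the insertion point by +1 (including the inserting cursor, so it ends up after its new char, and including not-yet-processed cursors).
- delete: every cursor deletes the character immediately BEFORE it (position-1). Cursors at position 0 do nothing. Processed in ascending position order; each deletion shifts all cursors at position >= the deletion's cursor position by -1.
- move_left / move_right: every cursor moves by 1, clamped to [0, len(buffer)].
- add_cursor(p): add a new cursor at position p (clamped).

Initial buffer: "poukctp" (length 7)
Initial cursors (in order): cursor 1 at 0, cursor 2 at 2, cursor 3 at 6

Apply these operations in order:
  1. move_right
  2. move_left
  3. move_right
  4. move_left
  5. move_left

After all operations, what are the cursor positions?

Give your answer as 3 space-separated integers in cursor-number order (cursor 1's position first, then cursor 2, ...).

After op 1 (move_right): buffer="poukctp" (len 7), cursors c1@1 c2@3 c3@7, authorship .......
After op 2 (move_left): buffer="poukctp" (len 7), cursors c1@0 c2@2 c3@6, authorship .......
After op 3 (move_right): buffer="poukctp" (len 7), cursors c1@1 c2@3 c3@7, authorship .......
After op 4 (move_left): buffer="poukctp" (len 7), cursors c1@0 c2@2 c3@6, authorship .......
After op 5 (move_left): buffer="poukctp" (len 7), cursors c1@0 c2@1 c3@5, authorship .......

Answer: 0 1 5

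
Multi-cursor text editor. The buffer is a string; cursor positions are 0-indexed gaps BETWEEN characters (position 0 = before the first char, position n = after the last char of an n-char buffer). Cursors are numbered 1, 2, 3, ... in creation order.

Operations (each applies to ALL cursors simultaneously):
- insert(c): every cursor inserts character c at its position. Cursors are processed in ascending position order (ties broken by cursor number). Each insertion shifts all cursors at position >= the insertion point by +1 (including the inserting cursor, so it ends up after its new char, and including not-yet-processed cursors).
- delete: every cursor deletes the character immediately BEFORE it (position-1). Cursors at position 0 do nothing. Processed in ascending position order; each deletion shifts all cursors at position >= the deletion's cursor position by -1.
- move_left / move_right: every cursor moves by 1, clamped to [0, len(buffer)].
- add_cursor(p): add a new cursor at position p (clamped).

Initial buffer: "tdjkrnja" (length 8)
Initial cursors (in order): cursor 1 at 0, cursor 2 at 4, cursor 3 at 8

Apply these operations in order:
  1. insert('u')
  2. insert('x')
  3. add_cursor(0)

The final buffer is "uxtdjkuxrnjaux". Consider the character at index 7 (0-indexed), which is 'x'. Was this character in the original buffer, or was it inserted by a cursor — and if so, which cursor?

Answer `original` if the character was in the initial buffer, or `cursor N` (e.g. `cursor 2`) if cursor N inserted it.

After op 1 (insert('u')): buffer="utdjkurnjau" (len 11), cursors c1@1 c2@6 c3@11, authorship 1....2....3
After op 2 (insert('x')): buffer="uxtdjkuxrnjaux" (len 14), cursors c1@2 c2@8 c3@14, authorship 11....22....33
After op 3 (add_cursor(0)): buffer="uxtdjkuxrnjaux" (len 14), cursors c4@0 c1@2 c2@8 c3@14, authorship 11....22....33
Authorship (.=original, N=cursor N): 1 1 . . . . 2 2 . . . . 3 3
Index 7: author = 2

Answer: cursor 2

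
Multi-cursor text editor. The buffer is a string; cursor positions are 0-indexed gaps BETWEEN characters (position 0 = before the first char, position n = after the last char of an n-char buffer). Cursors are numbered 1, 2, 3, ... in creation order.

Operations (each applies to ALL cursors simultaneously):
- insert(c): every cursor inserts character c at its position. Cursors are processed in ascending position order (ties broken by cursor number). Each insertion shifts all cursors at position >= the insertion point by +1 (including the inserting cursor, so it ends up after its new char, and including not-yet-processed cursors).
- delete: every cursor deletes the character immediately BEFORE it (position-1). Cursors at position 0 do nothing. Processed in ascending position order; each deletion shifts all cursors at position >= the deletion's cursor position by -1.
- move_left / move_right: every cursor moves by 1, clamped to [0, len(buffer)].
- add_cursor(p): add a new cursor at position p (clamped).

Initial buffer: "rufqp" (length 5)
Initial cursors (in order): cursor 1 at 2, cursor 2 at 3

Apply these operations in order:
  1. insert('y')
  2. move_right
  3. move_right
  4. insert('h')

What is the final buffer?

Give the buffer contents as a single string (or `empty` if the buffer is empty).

After op 1 (insert('y')): buffer="ruyfyqp" (len 7), cursors c1@3 c2@5, authorship ..1.2..
After op 2 (move_right): buffer="ruyfyqp" (len 7), cursors c1@4 c2@6, authorship ..1.2..
After op 3 (move_right): buffer="ruyfyqp" (len 7), cursors c1@5 c2@7, authorship ..1.2..
After op 4 (insert('h')): buffer="ruyfyhqph" (len 9), cursors c1@6 c2@9, authorship ..1.21..2

Answer: ruyfyhqph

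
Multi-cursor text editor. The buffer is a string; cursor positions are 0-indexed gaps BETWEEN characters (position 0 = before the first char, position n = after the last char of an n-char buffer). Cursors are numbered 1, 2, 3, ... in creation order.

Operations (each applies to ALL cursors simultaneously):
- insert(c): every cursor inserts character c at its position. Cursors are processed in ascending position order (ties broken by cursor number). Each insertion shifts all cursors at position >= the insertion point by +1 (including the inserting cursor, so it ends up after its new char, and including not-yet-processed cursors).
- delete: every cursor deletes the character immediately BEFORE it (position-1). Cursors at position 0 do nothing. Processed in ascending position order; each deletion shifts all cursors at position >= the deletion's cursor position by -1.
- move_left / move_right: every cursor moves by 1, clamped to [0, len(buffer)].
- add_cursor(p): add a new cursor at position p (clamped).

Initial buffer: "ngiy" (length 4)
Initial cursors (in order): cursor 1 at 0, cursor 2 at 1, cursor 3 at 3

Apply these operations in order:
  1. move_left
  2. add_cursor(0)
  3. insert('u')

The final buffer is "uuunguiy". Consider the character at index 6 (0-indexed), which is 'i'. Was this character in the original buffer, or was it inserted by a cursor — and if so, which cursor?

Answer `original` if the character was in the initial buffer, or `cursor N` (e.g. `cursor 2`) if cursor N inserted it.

Answer: original

Derivation:
After op 1 (move_left): buffer="ngiy" (len 4), cursors c1@0 c2@0 c3@2, authorship ....
After op 2 (add_cursor(0)): buffer="ngiy" (len 4), cursors c1@0 c2@0 c4@0 c3@2, authorship ....
After op 3 (insert('u')): buffer="uuunguiy" (len 8), cursors c1@3 c2@3 c4@3 c3@6, authorship 124..3..
Authorship (.=original, N=cursor N): 1 2 4 . . 3 . .
Index 6: author = original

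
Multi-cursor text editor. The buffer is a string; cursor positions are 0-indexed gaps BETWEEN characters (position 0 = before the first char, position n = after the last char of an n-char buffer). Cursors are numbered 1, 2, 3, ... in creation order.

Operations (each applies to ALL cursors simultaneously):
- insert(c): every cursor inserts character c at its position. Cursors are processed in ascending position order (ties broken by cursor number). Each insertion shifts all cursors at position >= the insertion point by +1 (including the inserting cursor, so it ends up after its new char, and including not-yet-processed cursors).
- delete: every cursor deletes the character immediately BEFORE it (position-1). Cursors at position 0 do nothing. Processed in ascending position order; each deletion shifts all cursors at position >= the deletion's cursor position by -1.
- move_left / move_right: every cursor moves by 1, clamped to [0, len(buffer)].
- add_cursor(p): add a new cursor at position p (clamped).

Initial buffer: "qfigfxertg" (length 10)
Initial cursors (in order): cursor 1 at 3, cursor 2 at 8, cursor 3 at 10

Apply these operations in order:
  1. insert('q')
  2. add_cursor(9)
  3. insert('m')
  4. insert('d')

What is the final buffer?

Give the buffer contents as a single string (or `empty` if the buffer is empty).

Answer: qfiqmdgfxermdqmdtgqmd

Derivation:
After op 1 (insert('q')): buffer="qfiqgfxerqtgq" (len 13), cursors c1@4 c2@10 c3@13, authorship ...1.....2..3
After op 2 (add_cursor(9)): buffer="qfiqgfxerqtgq" (len 13), cursors c1@4 c4@9 c2@10 c3@13, authorship ...1.....2..3
After op 3 (insert('m')): buffer="qfiqmgfxermqmtgqm" (len 17), cursors c1@5 c4@11 c2@13 c3@17, authorship ...11.....422..33
After op 4 (insert('d')): buffer="qfiqmdgfxermdqmdtgqmd" (len 21), cursors c1@6 c4@13 c2@16 c3@21, authorship ...111.....44222..333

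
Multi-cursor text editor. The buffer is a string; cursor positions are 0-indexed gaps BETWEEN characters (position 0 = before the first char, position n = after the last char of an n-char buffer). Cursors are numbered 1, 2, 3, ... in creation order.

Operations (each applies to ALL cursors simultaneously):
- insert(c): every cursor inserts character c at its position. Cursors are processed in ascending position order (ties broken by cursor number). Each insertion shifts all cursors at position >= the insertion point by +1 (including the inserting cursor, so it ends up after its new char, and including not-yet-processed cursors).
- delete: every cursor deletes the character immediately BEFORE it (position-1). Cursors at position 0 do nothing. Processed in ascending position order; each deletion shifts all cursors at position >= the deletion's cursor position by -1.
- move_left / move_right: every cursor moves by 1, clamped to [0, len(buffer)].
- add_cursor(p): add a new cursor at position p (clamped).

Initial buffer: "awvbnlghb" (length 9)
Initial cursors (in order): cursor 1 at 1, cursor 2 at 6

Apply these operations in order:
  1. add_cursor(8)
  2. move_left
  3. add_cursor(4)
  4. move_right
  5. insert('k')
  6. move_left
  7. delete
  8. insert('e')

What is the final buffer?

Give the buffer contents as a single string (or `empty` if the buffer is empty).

Answer: ekwvbekekgekb

Derivation:
After op 1 (add_cursor(8)): buffer="awvbnlghb" (len 9), cursors c1@1 c2@6 c3@8, authorship .........
After op 2 (move_left): buffer="awvbnlghb" (len 9), cursors c1@0 c2@5 c3@7, authorship .........
After op 3 (add_cursor(4)): buffer="awvbnlghb" (len 9), cursors c1@0 c4@4 c2@5 c3@7, authorship .........
After op 4 (move_right): buffer="awvbnlghb" (len 9), cursors c1@1 c4@5 c2@6 c3@8, authorship .........
After op 5 (insert('k')): buffer="akwvbnklkghkb" (len 13), cursors c1@2 c4@7 c2@9 c3@12, authorship .1....4.2..3.
After op 6 (move_left): buffer="akwvbnklkghkb" (len 13), cursors c1@1 c4@6 c2@8 c3@11, authorship .1....4.2..3.
After op 7 (delete): buffer="kwvbkkgkb" (len 9), cursors c1@0 c4@4 c2@5 c3@7, authorship 1...42.3.
After op 8 (insert('e')): buffer="ekwvbekekgekb" (len 13), cursors c1@1 c4@6 c2@8 c3@11, authorship 11...4422.33.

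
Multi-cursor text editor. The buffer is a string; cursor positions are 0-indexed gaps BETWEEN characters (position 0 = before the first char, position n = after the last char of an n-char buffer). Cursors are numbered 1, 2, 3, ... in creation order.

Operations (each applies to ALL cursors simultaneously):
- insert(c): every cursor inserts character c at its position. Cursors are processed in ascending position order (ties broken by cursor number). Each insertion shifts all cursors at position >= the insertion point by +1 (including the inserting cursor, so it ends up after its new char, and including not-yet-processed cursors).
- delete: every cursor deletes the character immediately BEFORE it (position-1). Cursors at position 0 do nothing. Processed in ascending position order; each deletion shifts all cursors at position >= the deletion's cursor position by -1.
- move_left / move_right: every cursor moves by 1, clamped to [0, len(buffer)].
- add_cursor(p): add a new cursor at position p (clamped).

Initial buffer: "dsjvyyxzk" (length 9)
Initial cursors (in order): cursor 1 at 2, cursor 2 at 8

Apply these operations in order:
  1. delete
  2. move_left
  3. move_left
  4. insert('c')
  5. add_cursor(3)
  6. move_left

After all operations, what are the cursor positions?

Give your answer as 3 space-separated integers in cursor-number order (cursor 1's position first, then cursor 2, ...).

Answer: 0 5 2

Derivation:
After op 1 (delete): buffer="djvyyxk" (len 7), cursors c1@1 c2@6, authorship .......
After op 2 (move_left): buffer="djvyyxk" (len 7), cursors c1@0 c2@5, authorship .......
After op 3 (move_left): buffer="djvyyxk" (len 7), cursors c1@0 c2@4, authorship .......
After op 4 (insert('c')): buffer="cdjvycyxk" (len 9), cursors c1@1 c2@6, authorship 1....2...
After op 5 (add_cursor(3)): buffer="cdjvycyxk" (len 9), cursors c1@1 c3@3 c2@6, authorship 1....2...
After op 6 (move_left): buffer="cdjvycyxk" (len 9), cursors c1@0 c3@2 c2@5, authorship 1....2...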